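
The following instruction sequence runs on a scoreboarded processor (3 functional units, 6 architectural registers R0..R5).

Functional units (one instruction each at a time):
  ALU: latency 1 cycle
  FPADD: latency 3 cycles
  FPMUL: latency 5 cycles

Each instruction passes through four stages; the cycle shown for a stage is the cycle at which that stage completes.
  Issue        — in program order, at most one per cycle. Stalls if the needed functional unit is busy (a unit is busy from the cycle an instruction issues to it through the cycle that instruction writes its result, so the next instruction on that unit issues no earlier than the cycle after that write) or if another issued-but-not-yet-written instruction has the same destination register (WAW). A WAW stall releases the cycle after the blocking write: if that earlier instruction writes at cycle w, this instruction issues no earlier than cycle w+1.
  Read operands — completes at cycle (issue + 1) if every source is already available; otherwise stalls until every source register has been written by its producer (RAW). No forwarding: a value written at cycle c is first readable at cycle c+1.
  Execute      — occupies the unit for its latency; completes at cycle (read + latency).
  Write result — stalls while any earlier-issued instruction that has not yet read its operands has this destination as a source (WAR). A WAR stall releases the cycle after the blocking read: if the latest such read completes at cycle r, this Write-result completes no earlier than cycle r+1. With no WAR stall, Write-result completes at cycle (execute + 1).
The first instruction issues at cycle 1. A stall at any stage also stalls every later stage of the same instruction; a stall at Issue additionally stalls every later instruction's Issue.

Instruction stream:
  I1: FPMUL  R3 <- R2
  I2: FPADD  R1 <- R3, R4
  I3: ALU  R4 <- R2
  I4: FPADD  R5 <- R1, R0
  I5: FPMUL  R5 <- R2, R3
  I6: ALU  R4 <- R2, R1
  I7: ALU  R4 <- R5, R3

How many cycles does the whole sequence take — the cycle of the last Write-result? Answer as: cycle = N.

t=1  I1→FPMUL
t=2  I1 RO, I2→FPADD
t=3  I3→ALU
t=4  I3 RO
t=5  I3 EX
t=7  I1 EX
t=8  I1 WR R3
t=9  I2 RO
t=10  I3 WR R4
t=12  I2 EX
t=13  I2 WR R1
t=14  I4→FPADD
t=15  I4 RO
t=18  I4 EX
t=19  I4 WR R5
t=20  I5→FPMUL
t=21  I5 RO, I6→ALU
t=22  I6 RO
t=23  I6 EX
t=24  I6 WR R4
t=25  I7→ALU
t=26  I5 EX
t=27  I5 WR R5
t=28  I7 RO
t=29  I7 EX
t=30  I7 WR R4

cycle = 30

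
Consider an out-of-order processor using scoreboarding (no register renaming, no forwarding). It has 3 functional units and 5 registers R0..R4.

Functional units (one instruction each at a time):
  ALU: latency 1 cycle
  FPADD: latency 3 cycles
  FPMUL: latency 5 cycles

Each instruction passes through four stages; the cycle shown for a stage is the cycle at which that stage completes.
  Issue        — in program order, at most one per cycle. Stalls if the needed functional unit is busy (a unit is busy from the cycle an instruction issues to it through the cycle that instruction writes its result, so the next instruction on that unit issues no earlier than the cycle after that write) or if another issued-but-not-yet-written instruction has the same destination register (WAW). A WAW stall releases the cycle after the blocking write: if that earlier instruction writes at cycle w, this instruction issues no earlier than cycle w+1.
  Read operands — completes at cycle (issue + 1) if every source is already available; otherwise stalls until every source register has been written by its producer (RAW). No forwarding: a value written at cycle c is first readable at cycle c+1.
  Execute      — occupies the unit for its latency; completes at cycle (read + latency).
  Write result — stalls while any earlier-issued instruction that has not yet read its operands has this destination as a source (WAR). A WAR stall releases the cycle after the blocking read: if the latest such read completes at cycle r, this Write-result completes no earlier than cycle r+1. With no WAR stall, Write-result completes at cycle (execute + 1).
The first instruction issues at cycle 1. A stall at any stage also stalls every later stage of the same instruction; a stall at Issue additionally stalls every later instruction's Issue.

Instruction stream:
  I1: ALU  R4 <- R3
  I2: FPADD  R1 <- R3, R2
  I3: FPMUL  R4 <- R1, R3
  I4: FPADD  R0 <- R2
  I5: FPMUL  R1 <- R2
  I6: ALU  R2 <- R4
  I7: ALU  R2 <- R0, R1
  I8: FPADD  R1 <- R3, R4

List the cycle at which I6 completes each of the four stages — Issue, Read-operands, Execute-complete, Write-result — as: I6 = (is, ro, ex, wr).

I1 -> (1, 2, 3, 4)
I2 -> (2, 3, 6, 7)
I3 -> (5, 8, 13, 14)  // WAW R4: wait I1 write@4, RAW R1: wait I2 write@7
I4 -> (8, 9, 12, 13)  // struct: FPADD busy until I2 writes@7
I5 -> (15, 16, 21, 22)  // struct: FPMUL busy until I3 writes@14
I6 -> (16, 17, 18, 19)
I7 -> (20, 23, 24, 25)  // struct: ALU busy until I6 writes@19, RAW R1: wait I5 write@22
I8 -> (23, 24, 27, 28)  // WAW R1: wait I5 write@22

I6 = (16, 17, 18, 19)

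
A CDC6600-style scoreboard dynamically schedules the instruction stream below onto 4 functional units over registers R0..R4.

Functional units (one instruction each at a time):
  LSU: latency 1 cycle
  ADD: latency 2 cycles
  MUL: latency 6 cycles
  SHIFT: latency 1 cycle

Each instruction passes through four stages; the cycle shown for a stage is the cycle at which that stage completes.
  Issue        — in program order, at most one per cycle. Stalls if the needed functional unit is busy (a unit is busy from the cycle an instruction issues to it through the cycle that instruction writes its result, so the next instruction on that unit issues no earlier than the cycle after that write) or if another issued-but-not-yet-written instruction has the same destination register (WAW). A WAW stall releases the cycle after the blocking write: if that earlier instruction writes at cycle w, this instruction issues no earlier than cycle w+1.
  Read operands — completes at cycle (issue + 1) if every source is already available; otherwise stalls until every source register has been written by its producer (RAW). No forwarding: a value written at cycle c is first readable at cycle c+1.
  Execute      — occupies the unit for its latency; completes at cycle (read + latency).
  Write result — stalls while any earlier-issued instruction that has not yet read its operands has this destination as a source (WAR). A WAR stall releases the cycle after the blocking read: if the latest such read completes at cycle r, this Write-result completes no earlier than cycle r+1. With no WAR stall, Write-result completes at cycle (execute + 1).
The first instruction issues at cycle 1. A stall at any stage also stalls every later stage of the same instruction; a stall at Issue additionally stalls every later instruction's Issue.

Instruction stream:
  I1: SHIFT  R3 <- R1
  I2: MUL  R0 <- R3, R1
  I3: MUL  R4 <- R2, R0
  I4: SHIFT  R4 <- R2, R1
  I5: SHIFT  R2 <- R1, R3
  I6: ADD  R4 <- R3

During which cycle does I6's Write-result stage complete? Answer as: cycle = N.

[I1] 1/2/3/4
[I2] 2/5/11/12  (RAW R3: wait I1 write@4)
[I3] 13/14/20/21  (struct: MUL busy until I2 writes@12)
[I4] 22/23/24/25  (WAW R4: wait I3 write@21)
[I5] 26/27/28/29  (struct: SHIFT busy until I4 writes@25)
[I6] 27/28/30/31

cycle = 31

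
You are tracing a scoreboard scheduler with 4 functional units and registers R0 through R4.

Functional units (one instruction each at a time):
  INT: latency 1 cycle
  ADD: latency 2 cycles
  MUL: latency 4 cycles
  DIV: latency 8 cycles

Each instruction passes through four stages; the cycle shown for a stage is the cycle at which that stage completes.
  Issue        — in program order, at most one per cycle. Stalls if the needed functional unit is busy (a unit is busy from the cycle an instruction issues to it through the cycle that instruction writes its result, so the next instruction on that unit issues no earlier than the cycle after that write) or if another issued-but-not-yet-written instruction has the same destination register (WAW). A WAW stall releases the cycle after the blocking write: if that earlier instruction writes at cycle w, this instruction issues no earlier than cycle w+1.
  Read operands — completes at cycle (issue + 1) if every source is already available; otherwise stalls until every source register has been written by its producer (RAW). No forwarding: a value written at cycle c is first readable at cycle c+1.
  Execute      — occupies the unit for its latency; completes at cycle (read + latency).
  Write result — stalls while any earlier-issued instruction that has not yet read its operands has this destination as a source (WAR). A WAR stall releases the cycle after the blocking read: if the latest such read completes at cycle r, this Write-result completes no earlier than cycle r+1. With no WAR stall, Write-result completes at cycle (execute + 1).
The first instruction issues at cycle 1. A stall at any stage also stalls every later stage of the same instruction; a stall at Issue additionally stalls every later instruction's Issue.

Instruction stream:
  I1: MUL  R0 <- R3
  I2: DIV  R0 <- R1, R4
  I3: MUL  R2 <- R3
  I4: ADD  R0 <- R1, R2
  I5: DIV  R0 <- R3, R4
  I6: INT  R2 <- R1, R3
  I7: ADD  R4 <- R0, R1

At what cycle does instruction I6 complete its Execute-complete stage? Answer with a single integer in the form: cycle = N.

cycle = 27

[I1] 1/2/6/7
[I2] 8/9/17/18  (WAW R0: wait I1 write@7)
[I3] 9/10/14/15
[I4] 19/20/22/23  (WAW R0: wait I2 write@18)
[I5] 24/25/33/34  (WAW R0: wait I4 write@23)
[I6] 25/26/27/28
[I7] 26/35/37/38  (RAW R0: wait I5 write@34)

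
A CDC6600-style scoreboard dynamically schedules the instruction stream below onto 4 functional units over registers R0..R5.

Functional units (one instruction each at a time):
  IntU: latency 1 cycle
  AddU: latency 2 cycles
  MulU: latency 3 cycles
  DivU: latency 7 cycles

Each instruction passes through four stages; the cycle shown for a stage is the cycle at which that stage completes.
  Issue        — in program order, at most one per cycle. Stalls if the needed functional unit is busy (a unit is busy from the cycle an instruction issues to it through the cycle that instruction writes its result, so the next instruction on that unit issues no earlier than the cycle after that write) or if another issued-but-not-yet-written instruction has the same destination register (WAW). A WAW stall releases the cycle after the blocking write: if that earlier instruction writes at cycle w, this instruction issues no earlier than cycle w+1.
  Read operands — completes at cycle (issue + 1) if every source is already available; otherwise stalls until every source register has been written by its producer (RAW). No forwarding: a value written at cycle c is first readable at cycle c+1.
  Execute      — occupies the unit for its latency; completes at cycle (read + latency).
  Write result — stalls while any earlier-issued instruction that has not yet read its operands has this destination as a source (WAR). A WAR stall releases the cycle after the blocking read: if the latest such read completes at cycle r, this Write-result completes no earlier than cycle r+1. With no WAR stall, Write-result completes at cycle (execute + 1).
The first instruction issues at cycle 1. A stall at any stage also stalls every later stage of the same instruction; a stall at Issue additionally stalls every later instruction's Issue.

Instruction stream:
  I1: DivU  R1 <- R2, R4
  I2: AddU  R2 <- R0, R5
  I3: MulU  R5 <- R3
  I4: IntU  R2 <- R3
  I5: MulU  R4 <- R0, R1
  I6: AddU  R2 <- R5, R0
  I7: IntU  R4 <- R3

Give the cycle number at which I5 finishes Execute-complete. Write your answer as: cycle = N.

cycle = 14

I1: IS=1 RO=2 EX=9 WR=10
I2: IS=2 RO=3 EX=5 WR=6
I3: IS=3 RO=4 EX=7 WR=8
I4: IS=7 RO=8 EX=9 WR=10  [WAW R2: wait I2 write@6]
I5: IS=9 RO=11 EX=14 WR=15  [struct: MulU busy until I3 writes@8; RAW R1: wait I1 write@10]
I6: IS=11 RO=12 EX=14 WR=15  [WAW R2: wait I4 write@10]
I7: IS=16 RO=17 EX=18 WR=19  [WAW R4: wait I5 write@15]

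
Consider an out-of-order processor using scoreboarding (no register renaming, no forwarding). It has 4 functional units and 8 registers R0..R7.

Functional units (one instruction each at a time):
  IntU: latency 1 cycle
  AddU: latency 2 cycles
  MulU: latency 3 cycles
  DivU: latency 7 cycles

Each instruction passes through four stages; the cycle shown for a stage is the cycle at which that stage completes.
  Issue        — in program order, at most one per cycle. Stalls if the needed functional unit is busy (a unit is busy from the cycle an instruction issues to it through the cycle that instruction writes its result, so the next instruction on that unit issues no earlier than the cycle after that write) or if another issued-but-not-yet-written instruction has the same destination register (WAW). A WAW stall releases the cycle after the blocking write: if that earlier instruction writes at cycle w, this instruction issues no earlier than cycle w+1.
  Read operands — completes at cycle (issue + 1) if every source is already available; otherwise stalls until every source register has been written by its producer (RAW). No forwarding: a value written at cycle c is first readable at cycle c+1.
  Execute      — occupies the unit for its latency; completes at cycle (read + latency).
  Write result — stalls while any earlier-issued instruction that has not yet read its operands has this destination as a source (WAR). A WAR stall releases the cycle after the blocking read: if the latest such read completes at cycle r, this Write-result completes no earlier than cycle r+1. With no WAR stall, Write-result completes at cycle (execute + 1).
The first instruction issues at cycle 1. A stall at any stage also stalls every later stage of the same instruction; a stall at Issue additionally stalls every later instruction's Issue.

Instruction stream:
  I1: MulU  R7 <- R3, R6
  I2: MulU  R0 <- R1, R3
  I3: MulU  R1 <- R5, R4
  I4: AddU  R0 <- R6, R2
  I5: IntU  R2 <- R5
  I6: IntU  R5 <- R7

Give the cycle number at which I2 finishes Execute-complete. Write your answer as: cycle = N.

[1] I1 dispatched to MulU
[2] I1 operands ready
[5] I1 complete
[6] R7←I1
[7] I2 dispatched to MulU
[8] I2 operands ready
[11] I2 complete
[12] R0←I2
[13] I3 dispatched to MulU
[14] I3 operands ready | I4 dispatched to AddU
[15] I4 operands ready | I5 dispatched to IntU
[16] I5 operands ready
[17] I3 complete | I4 complete | I5 complete
[18] R1←I3 | R0←I4 | R2←I5
[19] I6 dispatched to IntU
[20] I6 operands ready
[21] I6 complete
[22] R5←I6

cycle = 11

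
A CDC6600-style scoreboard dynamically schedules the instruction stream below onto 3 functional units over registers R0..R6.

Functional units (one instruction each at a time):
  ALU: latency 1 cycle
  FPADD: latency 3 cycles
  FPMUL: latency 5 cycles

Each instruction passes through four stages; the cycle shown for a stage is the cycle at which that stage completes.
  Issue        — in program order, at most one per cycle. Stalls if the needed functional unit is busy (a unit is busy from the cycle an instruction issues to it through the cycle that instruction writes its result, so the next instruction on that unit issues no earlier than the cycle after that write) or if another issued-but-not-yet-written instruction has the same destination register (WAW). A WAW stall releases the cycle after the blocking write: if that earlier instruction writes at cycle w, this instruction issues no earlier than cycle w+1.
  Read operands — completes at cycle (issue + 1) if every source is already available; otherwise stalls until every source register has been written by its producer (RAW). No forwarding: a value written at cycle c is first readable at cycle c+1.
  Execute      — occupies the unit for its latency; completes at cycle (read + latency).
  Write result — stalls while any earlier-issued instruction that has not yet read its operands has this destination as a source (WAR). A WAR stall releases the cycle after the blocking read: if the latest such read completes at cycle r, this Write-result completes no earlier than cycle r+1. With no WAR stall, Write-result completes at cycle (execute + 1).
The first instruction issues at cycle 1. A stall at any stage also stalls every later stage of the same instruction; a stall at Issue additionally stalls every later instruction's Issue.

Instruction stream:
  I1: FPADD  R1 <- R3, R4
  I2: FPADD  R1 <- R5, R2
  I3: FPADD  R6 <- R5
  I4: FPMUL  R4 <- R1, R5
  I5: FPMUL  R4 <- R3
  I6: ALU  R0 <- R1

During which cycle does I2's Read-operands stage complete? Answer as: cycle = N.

cycle = 8

[1] I1 dispatched to FPADD
[2] I1 operands ready
[5] I1 complete
[6] R1←I1
[7] I2 dispatched to FPADD
[8] I2 operands ready
[11] I2 complete
[12] R1←I2
[13] I3 dispatched to FPADD
[14] I3 operands ready, I4 dispatched to FPMUL
[15] I4 operands ready
[17] I3 complete
[18] R6←I3
[20] I4 complete
[21] R4←I4
[22] I5 dispatched to FPMUL
[23] I5 operands ready, I6 dispatched to ALU
[24] I6 operands ready
[25] I6 complete
[26] R0←I6
[28] I5 complete
[29] R4←I5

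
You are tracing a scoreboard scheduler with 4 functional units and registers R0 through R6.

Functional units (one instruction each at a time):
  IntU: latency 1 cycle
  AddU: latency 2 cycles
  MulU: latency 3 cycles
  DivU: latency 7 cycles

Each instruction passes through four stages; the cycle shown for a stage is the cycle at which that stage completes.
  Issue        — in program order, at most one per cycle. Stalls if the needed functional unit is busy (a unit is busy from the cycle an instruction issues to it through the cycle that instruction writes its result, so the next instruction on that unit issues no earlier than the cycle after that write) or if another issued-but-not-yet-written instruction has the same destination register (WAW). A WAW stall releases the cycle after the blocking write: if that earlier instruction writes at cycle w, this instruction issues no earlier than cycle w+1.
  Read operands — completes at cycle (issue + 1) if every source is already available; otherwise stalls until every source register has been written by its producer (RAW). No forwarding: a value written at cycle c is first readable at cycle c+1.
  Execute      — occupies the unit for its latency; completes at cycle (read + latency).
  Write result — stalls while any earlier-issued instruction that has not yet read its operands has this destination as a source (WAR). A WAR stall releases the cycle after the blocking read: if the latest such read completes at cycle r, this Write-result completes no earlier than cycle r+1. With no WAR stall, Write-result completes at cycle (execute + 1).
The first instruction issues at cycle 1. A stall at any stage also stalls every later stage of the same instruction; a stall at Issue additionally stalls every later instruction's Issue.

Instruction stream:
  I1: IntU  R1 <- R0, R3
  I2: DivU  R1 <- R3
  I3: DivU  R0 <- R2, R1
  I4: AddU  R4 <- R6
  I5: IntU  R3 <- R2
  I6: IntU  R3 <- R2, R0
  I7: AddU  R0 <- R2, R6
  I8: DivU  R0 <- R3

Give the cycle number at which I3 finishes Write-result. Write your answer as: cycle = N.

cycle 1: issue I1 (IntU)
cycle 2: I1 read-ops
cycle 3: I1 finished on IntU
cycle 4: I1→R1
cycle 5: issue I2 (DivU)
cycle 6: I2 read-ops
cycle 13: I2 finished on DivU
cycle 14: I2→R1
cycle 15: issue I3 (DivU)
cycle 16: I3 read-ops, issue I4 (AddU)
cycle 17: I4 read-ops, issue I5 (IntU)
cycle 18: I5 read-ops
cycle 19: I4 finished on AddU, I5 finished on IntU
cycle 20: I4→R4, I5→R3
cycle 21: issue I6 (IntU)
cycle 23: I3 finished on DivU
cycle 24: I3→R0
cycle 25: I6 read-ops, issue I7 (AddU)
cycle 26: I6 finished on IntU, I7 read-ops
cycle 27: I6→R3
cycle 28: I7 finished on AddU
cycle 29: I7→R0
cycle 30: issue I8 (DivU)
cycle 31: I8 read-ops
cycle 38: I8 finished on DivU
cycle 39: I8→R0

cycle = 24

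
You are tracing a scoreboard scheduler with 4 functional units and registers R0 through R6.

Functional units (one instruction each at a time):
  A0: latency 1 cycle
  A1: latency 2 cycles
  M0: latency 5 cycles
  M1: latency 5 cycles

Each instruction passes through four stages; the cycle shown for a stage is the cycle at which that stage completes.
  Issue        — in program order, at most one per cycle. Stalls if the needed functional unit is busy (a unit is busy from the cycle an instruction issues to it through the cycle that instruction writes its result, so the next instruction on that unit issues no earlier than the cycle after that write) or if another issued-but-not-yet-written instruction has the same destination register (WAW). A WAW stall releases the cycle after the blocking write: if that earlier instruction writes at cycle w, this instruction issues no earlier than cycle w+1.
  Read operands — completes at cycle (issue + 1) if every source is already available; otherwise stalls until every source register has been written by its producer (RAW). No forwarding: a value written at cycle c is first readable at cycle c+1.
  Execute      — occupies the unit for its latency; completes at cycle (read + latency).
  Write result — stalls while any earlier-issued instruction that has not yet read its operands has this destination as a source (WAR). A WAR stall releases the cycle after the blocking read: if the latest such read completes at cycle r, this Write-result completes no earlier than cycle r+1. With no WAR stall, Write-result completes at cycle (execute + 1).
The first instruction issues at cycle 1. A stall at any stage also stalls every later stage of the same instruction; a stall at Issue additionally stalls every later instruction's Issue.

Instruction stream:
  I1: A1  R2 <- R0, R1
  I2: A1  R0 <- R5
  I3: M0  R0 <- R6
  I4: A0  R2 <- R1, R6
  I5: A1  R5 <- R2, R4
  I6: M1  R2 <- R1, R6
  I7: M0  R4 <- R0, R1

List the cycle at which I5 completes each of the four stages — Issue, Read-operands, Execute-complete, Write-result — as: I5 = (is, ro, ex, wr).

I5 = (13, 16, 18, 19)

  I1 | 1 | 2 | 4 | 5
  I2 | 6 | 7 | 9 | 10   struct: A1 busy until I1 writes@5
  I3 | 11 | 12 | 17 | 18   WAW R0: wait I2 write@10
  I4 | 12 | 13 | 14 | 15
  I5 | 13 | 16 | 18 | 19   RAW R2: wait I4 write@15
  I6 | 16 | 17 | 22 | 23   WAW R2: wait I4 write@15
  I7 | 19 | 20 | 25 | 26   struct: M0 busy until I3 writes@18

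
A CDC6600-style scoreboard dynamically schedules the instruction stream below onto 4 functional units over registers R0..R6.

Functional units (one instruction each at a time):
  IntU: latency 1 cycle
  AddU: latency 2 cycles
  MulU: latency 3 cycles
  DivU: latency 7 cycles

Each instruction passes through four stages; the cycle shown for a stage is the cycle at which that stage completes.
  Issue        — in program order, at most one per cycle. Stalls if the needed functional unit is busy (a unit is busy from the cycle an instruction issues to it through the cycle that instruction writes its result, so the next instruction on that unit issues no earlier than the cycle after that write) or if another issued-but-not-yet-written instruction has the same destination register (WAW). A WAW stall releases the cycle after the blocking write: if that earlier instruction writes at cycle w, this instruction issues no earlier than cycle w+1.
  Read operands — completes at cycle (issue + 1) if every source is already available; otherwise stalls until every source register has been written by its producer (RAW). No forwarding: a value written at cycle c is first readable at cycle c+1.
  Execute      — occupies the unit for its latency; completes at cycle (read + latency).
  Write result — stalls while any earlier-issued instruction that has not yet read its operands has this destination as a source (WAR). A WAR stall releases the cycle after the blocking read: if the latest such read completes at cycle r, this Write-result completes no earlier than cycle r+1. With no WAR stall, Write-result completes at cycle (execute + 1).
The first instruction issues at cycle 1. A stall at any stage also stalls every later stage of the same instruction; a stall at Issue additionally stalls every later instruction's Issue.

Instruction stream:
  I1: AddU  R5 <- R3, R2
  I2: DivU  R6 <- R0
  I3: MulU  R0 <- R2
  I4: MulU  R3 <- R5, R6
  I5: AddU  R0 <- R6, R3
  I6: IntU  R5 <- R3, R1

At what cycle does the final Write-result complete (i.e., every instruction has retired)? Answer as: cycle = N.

I1: IS=1 RO=2 EX=4 WR=5
I2: IS=2 RO=3 EX=10 WR=11
I3: IS=3 RO=4 EX=7 WR=8
I4: IS=9 RO=12 EX=15 WR=16  [struct: MulU busy until I3 writes@8; RAW R6: wait I2 write@11]
I5: IS=10 RO=17 EX=19 WR=20  [RAW R3: wait I4 write@16]
I6: IS=11 RO=17 EX=18 WR=19  [RAW R3: wait I4 write@16]

cycle = 20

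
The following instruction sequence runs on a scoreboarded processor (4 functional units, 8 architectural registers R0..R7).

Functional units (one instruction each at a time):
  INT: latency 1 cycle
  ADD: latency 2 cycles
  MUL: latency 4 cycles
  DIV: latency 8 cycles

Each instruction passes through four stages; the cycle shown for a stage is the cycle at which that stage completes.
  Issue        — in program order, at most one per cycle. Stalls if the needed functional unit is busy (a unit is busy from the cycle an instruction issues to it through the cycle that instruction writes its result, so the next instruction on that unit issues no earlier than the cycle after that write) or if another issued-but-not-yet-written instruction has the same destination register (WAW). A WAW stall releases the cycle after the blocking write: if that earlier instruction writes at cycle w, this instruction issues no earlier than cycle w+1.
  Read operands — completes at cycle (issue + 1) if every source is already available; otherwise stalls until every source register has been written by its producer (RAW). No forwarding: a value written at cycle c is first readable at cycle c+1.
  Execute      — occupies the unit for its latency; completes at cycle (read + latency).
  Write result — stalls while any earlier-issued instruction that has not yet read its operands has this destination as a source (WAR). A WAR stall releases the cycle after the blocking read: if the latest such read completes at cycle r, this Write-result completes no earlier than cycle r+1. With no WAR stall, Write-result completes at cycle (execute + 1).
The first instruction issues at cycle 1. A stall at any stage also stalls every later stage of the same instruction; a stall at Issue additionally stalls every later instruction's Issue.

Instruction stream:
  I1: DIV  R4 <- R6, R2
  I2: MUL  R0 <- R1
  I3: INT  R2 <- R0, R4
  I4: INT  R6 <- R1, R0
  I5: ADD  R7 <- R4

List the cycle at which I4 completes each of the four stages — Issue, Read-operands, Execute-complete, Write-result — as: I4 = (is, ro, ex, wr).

  I1 | 1 | 2 | 10 | 11
  I2 | 2 | 3 | 7 | 8
  I3 | 3 | 12 | 13 | 14   RAW R4: wait I1 write@11
  I4 | 15 | 16 | 17 | 18   struct: INT busy until I3 writes@14
  I5 | 16 | 17 | 19 | 20

I4 = (15, 16, 17, 18)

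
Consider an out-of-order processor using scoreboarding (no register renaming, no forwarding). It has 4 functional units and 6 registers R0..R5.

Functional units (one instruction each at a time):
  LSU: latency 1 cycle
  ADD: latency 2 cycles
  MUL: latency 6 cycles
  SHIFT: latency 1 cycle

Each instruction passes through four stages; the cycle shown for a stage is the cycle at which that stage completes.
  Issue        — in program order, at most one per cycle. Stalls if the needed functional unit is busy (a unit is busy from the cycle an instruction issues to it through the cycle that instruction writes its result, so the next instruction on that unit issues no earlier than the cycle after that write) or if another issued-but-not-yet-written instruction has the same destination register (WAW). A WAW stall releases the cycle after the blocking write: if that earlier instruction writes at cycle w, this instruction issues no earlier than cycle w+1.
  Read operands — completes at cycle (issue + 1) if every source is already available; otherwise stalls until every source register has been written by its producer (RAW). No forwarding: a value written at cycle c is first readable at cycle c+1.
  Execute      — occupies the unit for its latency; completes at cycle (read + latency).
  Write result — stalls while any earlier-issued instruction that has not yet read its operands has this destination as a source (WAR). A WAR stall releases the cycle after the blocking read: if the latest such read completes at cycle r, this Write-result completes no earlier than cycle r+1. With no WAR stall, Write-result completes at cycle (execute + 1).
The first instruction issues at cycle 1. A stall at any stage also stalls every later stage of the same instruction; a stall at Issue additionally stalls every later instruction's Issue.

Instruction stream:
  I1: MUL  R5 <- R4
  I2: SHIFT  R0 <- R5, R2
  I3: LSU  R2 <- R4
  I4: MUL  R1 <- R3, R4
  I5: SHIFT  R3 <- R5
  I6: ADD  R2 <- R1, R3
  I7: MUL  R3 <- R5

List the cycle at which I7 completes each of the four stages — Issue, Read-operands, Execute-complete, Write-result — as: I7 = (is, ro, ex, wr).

I7 = (19, 20, 26, 27)

[I1] 1/2/8/9
[I2] 2/10/11/12  (RAW R5: wait I1 write@9)
[I3] 3/4/5/11  (WAR R2: wait I2 read@10)
[I4] 10/11/17/18  (struct: MUL busy until I1 writes@9)
[I5] 13/14/15/16  (struct: SHIFT busy until I2 writes@12)
[I6] 14/19/21/22  (RAW R1: wait I4 write@18)
[I7] 19/20/26/27  (struct: MUL busy until I4 writes@18)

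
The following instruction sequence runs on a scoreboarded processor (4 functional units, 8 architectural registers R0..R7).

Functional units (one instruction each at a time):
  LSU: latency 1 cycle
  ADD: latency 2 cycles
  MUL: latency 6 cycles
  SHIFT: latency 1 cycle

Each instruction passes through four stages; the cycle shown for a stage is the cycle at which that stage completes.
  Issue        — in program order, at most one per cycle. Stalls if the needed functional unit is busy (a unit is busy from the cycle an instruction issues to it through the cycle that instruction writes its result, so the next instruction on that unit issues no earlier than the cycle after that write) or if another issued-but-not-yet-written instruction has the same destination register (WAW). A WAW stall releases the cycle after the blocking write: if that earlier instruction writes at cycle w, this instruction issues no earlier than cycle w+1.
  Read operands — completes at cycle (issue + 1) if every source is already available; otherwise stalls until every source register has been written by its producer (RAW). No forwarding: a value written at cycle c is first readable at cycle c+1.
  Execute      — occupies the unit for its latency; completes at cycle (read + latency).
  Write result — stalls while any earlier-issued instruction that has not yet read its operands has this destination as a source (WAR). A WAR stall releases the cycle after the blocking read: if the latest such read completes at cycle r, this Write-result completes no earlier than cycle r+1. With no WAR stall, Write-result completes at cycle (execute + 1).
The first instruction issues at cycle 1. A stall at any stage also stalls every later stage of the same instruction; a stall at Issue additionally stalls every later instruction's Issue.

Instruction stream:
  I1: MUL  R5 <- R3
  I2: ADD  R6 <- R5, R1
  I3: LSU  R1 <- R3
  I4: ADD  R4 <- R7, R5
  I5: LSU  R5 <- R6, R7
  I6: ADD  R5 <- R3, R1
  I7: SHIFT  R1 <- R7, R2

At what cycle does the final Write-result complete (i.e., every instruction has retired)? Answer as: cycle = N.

cycle = 23

  I1 | 1 | 2 | 8 | 9
  I2 | 2 | 10 | 12 | 13   RAW R5: wait I1 write@9
  I3 | 3 | 4 | 5 | 11   WAR R1: wait I2 read@10
  I4 | 14 | 15 | 17 | 18   struct: ADD busy until I2 writes@13
  I5 | 15 | 16 | 17 | 18
  I6 | 19 | 20 | 22 | 23   WAW R5: wait I5 write@18
  I7 | 20 | 21 | 22 | 23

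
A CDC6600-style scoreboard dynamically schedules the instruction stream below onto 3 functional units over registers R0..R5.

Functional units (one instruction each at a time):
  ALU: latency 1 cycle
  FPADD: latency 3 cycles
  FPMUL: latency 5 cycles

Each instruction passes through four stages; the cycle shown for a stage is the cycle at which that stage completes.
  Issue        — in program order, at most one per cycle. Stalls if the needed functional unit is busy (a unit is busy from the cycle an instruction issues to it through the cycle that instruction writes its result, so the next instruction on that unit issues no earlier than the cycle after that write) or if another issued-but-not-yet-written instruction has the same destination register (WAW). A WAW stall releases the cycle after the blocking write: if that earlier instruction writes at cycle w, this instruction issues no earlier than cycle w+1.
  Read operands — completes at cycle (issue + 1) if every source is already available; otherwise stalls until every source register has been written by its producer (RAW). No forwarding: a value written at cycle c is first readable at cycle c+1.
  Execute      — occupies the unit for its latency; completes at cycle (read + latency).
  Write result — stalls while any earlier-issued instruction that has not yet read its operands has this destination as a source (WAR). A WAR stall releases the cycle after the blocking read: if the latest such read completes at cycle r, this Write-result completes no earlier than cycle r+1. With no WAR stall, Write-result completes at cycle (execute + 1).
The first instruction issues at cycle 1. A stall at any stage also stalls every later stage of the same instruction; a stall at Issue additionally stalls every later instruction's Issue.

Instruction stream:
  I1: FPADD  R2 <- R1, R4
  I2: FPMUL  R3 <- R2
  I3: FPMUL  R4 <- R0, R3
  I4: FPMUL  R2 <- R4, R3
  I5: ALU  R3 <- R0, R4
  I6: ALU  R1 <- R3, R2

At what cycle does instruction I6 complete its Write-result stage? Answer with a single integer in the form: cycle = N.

cycle = 32

t=1  I1 issues→FPADD
t=2  I1 reads; I2 issues→FPMUL
t=5  I1 exec-done
t=6  I1 writes R2
t=7  I2 reads
t=12  I2 exec-done
t=13  I2 writes R3
t=14  I3 issues→FPMUL
t=15  I3 reads
t=20  I3 exec-done
t=21  I3 writes R4
t=22  I4 issues→FPMUL
t=23  I4 reads; I5 issues→ALU
t=24  I5 reads
t=25  I5 exec-done
t=26  I5 writes R3
t=27  I6 issues→ALU
t=28  I4 exec-done
t=29  I4 writes R2
t=30  I6 reads
t=31  I6 exec-done
t=32  I6 writes R1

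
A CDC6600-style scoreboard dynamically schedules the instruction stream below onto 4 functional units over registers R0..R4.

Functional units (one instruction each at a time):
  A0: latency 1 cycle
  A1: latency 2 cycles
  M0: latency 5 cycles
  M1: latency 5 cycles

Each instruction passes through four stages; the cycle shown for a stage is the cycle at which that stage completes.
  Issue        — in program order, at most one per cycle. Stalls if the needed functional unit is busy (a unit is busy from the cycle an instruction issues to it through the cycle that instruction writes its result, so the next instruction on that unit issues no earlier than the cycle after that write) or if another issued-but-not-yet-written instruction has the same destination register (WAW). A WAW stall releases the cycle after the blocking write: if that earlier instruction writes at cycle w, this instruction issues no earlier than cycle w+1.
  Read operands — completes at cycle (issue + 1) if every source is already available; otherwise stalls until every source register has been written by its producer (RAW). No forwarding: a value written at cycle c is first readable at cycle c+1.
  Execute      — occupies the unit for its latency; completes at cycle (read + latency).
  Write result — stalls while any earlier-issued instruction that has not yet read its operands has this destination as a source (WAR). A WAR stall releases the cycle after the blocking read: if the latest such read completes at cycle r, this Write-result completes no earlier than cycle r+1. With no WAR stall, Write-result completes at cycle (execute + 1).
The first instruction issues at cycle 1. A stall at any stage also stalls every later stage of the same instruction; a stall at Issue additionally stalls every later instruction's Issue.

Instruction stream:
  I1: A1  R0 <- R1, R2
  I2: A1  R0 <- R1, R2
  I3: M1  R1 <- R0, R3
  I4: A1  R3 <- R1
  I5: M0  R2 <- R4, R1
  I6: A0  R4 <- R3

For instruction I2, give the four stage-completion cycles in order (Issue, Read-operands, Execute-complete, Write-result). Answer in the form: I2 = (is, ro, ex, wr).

I2 = (6, 7, 9, 10)

I1  is:1  ro:2  ex:4  wr:5
I2  is:6  ro:7  ex:9  wr:10  — struct: A1 busy until I1 writes@5
I3  is:7  ro:11  ex:16  wr:17  — RAW R0: wait I2 write@10
I4  is:11  ro:18  ex:20  wr:21  — struct: A1 busy until I2 writes@10, RAW R1: wait I3 write@17
I5  is:12  ro:18  ex:23  wr:24  — RAW R1: wait I3 write@17
I6  is:13  ro:22  ex:23  wr:24  — RAW R3: wait I4 write@21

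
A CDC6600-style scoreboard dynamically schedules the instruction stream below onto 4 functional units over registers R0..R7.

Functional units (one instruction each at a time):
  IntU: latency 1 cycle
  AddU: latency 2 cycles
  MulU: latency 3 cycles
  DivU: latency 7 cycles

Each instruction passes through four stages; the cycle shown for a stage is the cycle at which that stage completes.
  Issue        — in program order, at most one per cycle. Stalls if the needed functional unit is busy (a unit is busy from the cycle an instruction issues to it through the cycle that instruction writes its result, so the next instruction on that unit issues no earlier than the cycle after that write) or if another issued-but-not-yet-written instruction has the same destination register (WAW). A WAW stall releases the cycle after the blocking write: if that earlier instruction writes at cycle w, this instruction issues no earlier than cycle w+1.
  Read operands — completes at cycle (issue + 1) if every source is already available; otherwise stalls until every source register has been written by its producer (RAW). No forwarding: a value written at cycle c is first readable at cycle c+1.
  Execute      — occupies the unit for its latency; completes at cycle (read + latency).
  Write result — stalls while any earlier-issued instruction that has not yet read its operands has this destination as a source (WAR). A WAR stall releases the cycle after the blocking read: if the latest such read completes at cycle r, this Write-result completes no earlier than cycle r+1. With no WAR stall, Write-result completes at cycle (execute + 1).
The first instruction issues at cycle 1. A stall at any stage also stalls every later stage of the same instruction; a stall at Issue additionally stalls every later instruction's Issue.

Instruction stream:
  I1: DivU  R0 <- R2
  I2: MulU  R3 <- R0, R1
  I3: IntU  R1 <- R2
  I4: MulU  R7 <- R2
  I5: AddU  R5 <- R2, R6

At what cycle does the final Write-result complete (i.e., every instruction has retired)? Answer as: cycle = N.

I1: IS=1 RO=2 EX=9 WR=10
I2: IS=2 RO=11 EX=14 WR=15  [RAW R0: wait I1 write@10]
I3: IS=3 RO=4 EX=5 WR=12  [WAR R1: wait I2 read@11]
I4: IS=16 RO=17 EX=20 WR=21  [struct: MulU busy until I2 writes@15]
I5: IS=17 RO=18 EX=20 WR=21

cycle = 21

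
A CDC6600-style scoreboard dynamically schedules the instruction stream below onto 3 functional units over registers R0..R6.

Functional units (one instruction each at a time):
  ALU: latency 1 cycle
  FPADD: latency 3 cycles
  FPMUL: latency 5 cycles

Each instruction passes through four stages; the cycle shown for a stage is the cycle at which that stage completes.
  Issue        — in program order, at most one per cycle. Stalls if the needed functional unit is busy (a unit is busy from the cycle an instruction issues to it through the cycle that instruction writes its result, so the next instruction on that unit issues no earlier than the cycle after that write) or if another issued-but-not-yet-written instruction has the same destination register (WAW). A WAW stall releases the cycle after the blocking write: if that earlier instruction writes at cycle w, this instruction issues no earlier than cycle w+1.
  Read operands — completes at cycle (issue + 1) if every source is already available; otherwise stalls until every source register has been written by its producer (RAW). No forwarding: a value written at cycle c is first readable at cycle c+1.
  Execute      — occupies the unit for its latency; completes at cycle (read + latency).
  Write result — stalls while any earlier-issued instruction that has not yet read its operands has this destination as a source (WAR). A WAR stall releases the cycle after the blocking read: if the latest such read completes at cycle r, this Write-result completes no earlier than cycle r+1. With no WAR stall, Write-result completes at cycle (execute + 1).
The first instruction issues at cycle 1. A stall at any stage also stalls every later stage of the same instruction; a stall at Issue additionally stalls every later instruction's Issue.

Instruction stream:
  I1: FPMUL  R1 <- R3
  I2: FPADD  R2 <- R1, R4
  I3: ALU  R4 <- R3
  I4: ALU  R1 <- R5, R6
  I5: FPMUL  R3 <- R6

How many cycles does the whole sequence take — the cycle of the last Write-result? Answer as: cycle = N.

cycle = 19

[1] I1→FPMUL
[2] I1 RO · I2→FPADD
[3] I3→ALU
[4] I3 RO
[5] I3 EX
[7] I1 EX
[8] I1 WR R1
[9] I2 RO
[10] I3 WR R4
[11] I4→ALU
[12] I2 EX · I4 RO · I5→FPMUL
[13] I2 WR R2 · I4 EX · I5 RO
[14] I4 WR R1
[18] I5 EX
[19] I5 WR R3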